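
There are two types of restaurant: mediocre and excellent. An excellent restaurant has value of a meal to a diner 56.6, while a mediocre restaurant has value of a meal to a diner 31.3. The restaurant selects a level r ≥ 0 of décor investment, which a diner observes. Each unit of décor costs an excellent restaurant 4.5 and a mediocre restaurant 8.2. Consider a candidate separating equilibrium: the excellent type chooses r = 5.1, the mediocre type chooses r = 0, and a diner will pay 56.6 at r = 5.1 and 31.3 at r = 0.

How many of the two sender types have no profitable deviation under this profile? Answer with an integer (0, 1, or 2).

2

Mediocre type: stay at 0 → 31.3; mimic → 56.6 − 8.2 × 5.1 = 14.78. IC holds (31.3 ≥ 14.78).
Excellent type: signal → 56.6 − 4.5 × 5.1 = 33.65; deviate to 0 → 31.3. IC holds (33.65 ≥ 31.3).
2 of 2 constraints hold, so this is a separating equilibrium.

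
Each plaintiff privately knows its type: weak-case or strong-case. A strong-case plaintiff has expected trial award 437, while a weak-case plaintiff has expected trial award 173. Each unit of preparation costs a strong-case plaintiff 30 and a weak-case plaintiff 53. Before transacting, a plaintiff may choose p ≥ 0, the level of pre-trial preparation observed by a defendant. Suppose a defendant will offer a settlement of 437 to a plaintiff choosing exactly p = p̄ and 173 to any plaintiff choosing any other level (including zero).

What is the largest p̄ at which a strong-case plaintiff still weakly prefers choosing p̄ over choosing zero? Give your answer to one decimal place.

Choosing p̄ yields the strong-case type 437 − 30·p̄; choosing zero yields 173.
The strong-case type is indifferent at 437 − 30·p̄ = 173, i.e. p̄ = (437 − 173) / 30 = 8.8.
For any p̄ above 8.8 the strong-case type would rather pool at zero, so separation collapses.

8.8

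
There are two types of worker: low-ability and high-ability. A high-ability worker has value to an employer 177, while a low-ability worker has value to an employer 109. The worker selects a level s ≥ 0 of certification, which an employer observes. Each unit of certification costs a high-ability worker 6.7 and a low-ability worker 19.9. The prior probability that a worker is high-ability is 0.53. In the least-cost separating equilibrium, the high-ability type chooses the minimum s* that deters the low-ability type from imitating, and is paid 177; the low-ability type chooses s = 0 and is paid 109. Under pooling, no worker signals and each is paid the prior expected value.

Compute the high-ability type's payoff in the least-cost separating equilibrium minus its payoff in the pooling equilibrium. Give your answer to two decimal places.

9.07

Least-cost separating signal: s* solves 109 = 177 − 19.9·s*, so s* = (177 − 109)/19.9 ≈ 3.4171.
High-ability type's separating payoff: 177 − 6.7 × s* = 177 − 6.7 × (177 − 109)/19.9 = 177 − 455.6/19.9 ≈ 154.1055.
Pooling payoff: 0.53 × 177 + 0.47 × 109 = 145.04.
Difference: 154.1055 − 145.04 = 9.0655, i.e. 9.07 to two decimal places.
The high-ability type prefers to separate.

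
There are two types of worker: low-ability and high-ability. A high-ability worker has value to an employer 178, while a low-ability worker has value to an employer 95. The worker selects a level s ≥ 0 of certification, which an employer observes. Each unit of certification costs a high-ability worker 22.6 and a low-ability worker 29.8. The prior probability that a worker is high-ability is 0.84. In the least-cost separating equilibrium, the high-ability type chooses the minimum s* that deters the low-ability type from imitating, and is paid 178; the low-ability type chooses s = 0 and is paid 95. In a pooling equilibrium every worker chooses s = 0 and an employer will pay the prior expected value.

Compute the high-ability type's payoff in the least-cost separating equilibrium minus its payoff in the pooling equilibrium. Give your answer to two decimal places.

Least-cost separating signal: s* solves 95 = 178 − 29.8·s*, so s* = (178 − 95)/29.8 ≈ 2.7852.
High-ability type's separating payoff: 178 − 22.6 × s* = 178 − 22.6 × (178 − 95)/29.8 = 178 − 1875.8/29.8 ≈ 115.0537.
Pooling payoff: 0.84 × 178 + 0.16 × 95 = 164.72.
Difference: 115.0537 − 164.72 = -49.6663, i.e. -49.67 to two decimal places.
The high-ability type would prefer the pooling outcome.

-49.67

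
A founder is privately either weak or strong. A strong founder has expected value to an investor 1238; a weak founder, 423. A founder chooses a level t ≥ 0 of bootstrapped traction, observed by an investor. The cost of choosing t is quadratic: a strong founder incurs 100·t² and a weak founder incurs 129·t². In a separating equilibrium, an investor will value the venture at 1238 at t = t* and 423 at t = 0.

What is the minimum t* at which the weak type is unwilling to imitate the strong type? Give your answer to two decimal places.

The weak type at t = 0 receives 423; imitating at t* yields 1238 − 129·t*².
Indifference: 423 = 1238 − 129·t*², so t*² = (1238 − 423) / 129 ≈ 6.3178.
t* = √6.3178 ≈ 2.51.

2.51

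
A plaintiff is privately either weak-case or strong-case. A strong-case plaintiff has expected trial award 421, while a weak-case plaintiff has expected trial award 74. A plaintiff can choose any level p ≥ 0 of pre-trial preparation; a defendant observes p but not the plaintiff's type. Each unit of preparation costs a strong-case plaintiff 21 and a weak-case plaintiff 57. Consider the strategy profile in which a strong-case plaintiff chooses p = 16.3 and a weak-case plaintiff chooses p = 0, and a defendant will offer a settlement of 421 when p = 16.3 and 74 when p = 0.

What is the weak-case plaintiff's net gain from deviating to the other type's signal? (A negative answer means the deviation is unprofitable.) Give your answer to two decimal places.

Playing p = 0 the weak-case plaintiff receives 74.
Deviating to p = 16.3 brings payment 421 at cost 57 × 16.3 = 929.1, netting -508.1.
Gain from deviating: -508.1 − 74 = -582.10.
The gain is negative, so the weak-case type's incentive-compatibility constraint is satisfied.

-582.10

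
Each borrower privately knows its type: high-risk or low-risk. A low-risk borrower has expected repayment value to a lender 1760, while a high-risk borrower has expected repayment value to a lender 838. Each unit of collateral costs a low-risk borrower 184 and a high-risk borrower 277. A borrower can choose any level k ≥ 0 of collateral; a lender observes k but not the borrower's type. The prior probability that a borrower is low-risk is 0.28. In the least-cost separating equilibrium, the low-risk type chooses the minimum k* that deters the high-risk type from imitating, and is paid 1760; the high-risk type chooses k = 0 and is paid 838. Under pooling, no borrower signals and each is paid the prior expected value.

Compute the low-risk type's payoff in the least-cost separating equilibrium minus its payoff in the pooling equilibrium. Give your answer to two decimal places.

51.39

Least-cost separating signal: k* solves 838 = 1760 − 277·k*, so k* = (1760 − 838)/277 ≈ 3.3285.
Low-risk type's separating payoff: 1760 − 184 × k* = 1760 − 184 × (1760 − 838)/277 = 1760 − 169648/277 ≈ 1147.5523.
Pooling payoff: 0.28 × 1760 + 0.72 × 838 = 1096.16.
Difference: 1147.5523 − 1096.16 = 51.3923, i.e. 51.39 to two decimal places.
The low-risk type prefers to separate.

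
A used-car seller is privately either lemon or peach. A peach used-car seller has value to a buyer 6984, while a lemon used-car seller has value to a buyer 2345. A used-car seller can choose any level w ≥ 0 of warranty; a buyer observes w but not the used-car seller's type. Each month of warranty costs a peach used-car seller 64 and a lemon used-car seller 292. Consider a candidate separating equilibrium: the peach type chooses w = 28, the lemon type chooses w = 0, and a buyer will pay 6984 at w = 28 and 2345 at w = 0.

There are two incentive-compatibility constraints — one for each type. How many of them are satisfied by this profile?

2

Peach type: signal → 6984 − 64 × 28 = 5192; deviate to 0 → 2345. IC holds (5192 ≥ 2345).
Lemon type: stay at 0 → 2345; mimic → 6984 − 292 × 28 = -1192. IC holds (2345 ≥ -1192).
2 of 2 constraints hold, so this is a separating equilibrium.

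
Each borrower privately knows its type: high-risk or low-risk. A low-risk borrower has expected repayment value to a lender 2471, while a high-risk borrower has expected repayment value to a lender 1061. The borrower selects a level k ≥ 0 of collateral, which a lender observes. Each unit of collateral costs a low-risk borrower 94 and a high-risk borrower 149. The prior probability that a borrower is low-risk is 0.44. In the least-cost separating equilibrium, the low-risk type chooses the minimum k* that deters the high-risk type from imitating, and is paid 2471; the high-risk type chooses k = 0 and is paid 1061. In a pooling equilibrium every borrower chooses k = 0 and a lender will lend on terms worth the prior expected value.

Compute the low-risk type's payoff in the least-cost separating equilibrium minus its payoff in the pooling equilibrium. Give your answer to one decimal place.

-99.9

Least-cost separating signal: k* solves 1061 = 2471 − 149·k*, so k* = (2471 − 1061)/149 ≈ 9.4631.
Low-risk type's separating payoff: 2471 − 94 × k* = 2471 − 94 × (2471 − 1061)/149 = 2471 − 132540/149 ≈ 1581.470.
Pooling payoff: 0.44 × 2471 + 0.56 × 1061 = 1681.4.
Difference: 1581.470 − 1681.4 = -99.93, i.e. -99.9 to one decimal place.
The low-risk type would prefer the pooling outcome.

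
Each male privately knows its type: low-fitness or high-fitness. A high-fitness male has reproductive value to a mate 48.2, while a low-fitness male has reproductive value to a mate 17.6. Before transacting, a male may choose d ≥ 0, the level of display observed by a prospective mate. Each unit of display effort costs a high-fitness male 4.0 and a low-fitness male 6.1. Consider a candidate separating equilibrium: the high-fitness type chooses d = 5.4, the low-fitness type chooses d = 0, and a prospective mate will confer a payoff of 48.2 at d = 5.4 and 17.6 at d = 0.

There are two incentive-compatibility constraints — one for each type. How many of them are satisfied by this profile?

2

High-fitness type: signal → 48.2 − 4.0 × 5.4 = 26.6; deviate to 0 → 17.6. IC holds (26.6 ≥ 17.6).
Low-fitness type: stay at 0 → 17.6; mimic → 48.2 − 6.1 × 5.4 = 15.26. IC holds (17.6 ≥ 15.26).
2 of 2 constraints hold, so this is a separating equilibrium.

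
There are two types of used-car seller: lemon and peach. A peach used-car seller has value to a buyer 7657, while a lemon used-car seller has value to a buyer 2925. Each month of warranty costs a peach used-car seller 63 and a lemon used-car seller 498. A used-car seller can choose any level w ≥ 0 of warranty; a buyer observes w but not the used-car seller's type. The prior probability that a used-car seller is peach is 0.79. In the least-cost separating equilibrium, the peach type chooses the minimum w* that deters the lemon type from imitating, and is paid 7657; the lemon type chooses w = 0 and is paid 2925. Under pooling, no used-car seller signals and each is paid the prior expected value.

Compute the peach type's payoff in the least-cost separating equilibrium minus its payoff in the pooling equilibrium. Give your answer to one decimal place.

Least-cost separating signal: w* solves 2925 = 7657 − 498·w*, so w* = (7657 − 2925)/498 ≈ 9.5020.
Peach type's separating payoff: 7657 − 63 × w* = 7657 − 63 × (7657 − 2925)/498 = 7657 − 298116/498 ≈ 7058.373.
Pooling payoff: 0.79 × 7657 + 0.21 × 2925 = 6663.28.
Difference: 7058.373 − 6663.28 = 395.093, i.e. 395.1 to one decimal place.
The peach type prefers to separate.

395.1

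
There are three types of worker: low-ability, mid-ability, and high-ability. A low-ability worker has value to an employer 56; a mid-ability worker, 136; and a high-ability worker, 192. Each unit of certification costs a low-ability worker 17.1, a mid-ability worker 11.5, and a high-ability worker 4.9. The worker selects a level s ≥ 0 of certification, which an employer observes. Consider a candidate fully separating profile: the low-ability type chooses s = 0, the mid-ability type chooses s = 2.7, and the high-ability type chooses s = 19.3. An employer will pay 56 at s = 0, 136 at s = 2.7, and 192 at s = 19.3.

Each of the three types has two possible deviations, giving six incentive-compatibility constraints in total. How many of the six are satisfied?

4

Low-ability (own payoff 56): to s=2.7 gives 136 − 17.1×2.7 = 89.83 → profitable ✗; to s=19.3 gives 192 − 17.1×19.3 = -138.03 → no gain ✓.
High-ability (own payoff 192 − 4.9×19.3 = 97.43): to s=0 gives 56 → no gain ✓; to s=2.7 gives 136 − 4.9×2.7 = 122.77 → profitable ✗.
Mid-ability (own payoff 136 − 11.5×2.7 = 104.95): to s=0 gives 56 → no gain ✓; to s=19.3 gives 192 − 11.5×19.3 = -29.95 → no gain ✓.
4 of the 6 constraints hold; not an equilibrium.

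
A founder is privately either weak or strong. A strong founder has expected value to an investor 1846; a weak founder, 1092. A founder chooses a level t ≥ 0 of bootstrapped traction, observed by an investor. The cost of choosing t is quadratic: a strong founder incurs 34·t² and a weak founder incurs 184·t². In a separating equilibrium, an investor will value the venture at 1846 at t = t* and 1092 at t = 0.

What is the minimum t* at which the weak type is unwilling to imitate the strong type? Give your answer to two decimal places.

The weak type at t = 0 receives 1092; imitating at t* yields 1846 − 184·t*².
Indifference: 1092 = 1846 − 184·t*², so t*² = (1846 − 1092) / 184 ≈ 4.0978.
t* = √4.0978 ≈ 2.02.

2.02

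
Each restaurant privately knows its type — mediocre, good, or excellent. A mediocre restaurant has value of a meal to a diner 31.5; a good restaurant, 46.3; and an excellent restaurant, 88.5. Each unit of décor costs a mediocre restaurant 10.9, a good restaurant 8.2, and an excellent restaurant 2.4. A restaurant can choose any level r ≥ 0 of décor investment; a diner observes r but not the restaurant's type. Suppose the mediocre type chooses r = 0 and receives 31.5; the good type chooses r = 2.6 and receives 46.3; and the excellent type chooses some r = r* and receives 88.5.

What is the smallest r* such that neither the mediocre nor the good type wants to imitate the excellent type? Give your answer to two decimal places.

7.75

Good type (on-path payoff 46.3 − 8.2×2.6 = 24.98) won't mimic when 24.98 ≥ 88.5 − 8.2·r*, i.e. r* ≥ 7.75.
Mediocre type (on-path payoff 31.5) won't mimic when 31.5 ≥ 88.5 − 10.9·r*, i.e. r* ≥ 5.23.
Both must hold, so r* = max(5.23, 7.75) = 7.75. The good type's constraint binds.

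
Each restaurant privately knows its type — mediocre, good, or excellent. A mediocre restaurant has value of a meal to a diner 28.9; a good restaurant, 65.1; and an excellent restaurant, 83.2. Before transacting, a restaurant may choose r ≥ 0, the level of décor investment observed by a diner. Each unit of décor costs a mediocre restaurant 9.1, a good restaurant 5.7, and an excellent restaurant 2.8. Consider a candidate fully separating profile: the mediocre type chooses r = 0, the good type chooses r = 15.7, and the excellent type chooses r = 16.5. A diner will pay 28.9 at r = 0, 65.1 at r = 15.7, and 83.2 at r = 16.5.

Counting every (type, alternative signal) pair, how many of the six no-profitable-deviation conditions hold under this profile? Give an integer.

Mediocre (own payoff 28.9): to r=15.7 gives 65.1 − 9.1×15.7 = -77.77 → no gain ✓; to r=16.5 gives 83.2 − 9.1×16.5 = -66.95 → no gain ✓.
Good (own payoff 65.1 − 5.7×15.7 = -24.39): to r=0 gives 28.9 → profitable ✗; to r=16.5 gives 83.2 − 5.7×16.5 = -10.85 → profitable ✗.
Excellent (own payoff 83.2 − 2.8×16.5 = 37): to r=0 gives 28.9 → no gain ✓; to r=15.7 gives 65.1 − 2.8×15.7 = 21.14 → no gain ✓.
4 of the 6 constraints hold; not an equilibrium.

4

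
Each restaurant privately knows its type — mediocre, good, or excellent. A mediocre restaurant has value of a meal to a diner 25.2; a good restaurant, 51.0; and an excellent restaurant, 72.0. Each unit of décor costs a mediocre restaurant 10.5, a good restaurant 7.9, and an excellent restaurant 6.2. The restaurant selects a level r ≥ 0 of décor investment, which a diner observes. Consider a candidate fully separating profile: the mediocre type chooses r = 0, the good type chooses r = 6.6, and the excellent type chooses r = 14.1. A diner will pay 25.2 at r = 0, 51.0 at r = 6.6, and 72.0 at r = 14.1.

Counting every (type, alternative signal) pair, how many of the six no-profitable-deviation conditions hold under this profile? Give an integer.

3

Mediocre (own payoff 25.2): to r=6.6 gives 51.0 − 10.5×6.6 = -18.3 → no gain ✓; to r=14.1 gives 72.0 − 10.5×14.1 = -76.05 → no gain ✓.
Excellent (own payoff 72.0 − 6.2×14.1 = -15.42): to r=0 gives 25.2 → profitable ✗; to r=6.6 gives 51.0 − 6.2×6.6 = 10.08 → profitable ✗.
Good (own payoff 51.0 − 7.9×6.6 = -1.14): to r=0 gives 25.2 → profitable ✗; to r=14.1 gives 72.0 − 7.9×14.1 = -39.39 → no gain ✓.
3 of the 6 constraints hold; not an equilibrium.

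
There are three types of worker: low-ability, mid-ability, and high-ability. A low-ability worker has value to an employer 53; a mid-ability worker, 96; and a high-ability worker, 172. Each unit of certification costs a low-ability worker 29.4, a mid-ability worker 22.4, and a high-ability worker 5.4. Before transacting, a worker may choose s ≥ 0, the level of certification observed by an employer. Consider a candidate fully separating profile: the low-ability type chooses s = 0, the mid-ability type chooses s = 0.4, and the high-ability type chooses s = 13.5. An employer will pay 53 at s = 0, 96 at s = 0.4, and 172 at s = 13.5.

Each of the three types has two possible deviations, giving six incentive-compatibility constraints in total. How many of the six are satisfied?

5

Mid-ability (own payoff 96 − 22.4×0.4 = 87.04): to s=0 gives 53 → no gain ✓; to s=13.5 gives 172 − 22.4×13.5 = -130.4 → no gain ✓.
Low-ability (own payoff 53): to s=0.4 gives 96 − 29.4×0.4 = 84.24 → profitable ✗; to s=13.5 gives 172 − 29.4×13.5 = -224.9 → no gain ✓.
High-ability (own payoff 172 − 5.4×13.5 = 99.1): to s=0 gives 53 → no gain ✓; to s=0.4 gives 96 − 5.4×0.4 = 93.84 → no gain ✓.
5 of the 6 constraints hold; not an equilibrium.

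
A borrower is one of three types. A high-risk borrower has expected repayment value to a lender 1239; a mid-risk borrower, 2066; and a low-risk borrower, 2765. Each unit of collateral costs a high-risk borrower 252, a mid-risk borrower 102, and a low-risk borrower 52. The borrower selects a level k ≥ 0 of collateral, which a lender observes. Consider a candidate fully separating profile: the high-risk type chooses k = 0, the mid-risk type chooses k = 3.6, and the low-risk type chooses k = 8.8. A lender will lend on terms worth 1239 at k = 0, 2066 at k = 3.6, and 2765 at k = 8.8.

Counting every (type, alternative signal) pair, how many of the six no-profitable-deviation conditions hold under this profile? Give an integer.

Mid-risk (own payoff 2066 − 102×3.6 = 1698.8): to k=0 gives 1239 → no gain ✓; to k=8.8 gives 2765 − 102×8.8 = 1867.4 → profitable ✗.
Low-risk (own payoff 2765 − 52×8.8 = 2307.4): to k=0 gives 1239 → no gain ✓; to k=3.6 gives 2066 − 52×3.6 = 1878.8 → no gain ✓.
High-risk (own payoff 1239): to k=3.6 gives 2066 − 252×3.6 = 1158.8 → no gain ✓; to k=8.8 gives 2765 − 252×8.8 = 547.4 → no gain ✓.
5 of the 6 constraints hold; not an equilibrium.

5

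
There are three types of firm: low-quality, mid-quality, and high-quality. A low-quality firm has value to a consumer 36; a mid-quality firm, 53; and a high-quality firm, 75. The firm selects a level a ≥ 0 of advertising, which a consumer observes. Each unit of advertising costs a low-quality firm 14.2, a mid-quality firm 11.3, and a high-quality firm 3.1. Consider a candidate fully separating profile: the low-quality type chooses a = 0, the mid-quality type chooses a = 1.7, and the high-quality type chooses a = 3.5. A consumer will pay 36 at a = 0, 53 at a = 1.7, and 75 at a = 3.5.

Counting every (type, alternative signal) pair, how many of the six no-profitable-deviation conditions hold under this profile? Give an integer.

Low-quality (own payoff 36): to a=1.7 gives 53 − 14.2×1.7 = 28.86 → no gain ✓; to a=3.5 gives 75 − 14.2×3.5 = 25.3 → no gain ✓.
Mid-quality (own payoff 53 − 11.3×1.7 = 33.79): to a=0 gives 36 → profitable ✗; to a=3.5 gives 75 − 11.3×3.5 = 35.45 → profitable ✗.
High-quality (own payoff 75 − 3.1×3.5 = 64.15): to a=0 gives 36 → no gain ✓; to a=1.7 gives 53 − 3.1×1.7 = 47.73 → no gain ✓.
4 of the 6 constraints hold; not an equilibrium.

4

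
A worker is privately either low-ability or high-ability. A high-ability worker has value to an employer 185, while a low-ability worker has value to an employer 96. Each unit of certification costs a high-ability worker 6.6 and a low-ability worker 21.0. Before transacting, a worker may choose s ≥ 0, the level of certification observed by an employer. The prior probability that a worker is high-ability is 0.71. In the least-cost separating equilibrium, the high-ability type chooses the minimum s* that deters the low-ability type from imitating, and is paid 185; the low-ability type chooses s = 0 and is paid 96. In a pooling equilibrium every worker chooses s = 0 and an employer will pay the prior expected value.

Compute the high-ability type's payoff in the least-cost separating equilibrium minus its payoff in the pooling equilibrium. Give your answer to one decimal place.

-2.2

Least-cost separating signal: s* solves 96 = 185 − 21.0·s*, so s* = (185 − 96)/21.0 ≈ 4.2381.
High-ability type's separating payoff: 185 − 6.6 × s* = 185 − 6.6 × (185 − 96)/21.0 = 185 − 587.4/21.0 ≈ 157.029.
Pooling payoff: 0.71 × 185 + 0.29 × 96 = 159.19.
Difference: 157.029 − 159.19 = -2.161, i.e. -2.2 to one decimal place.
The high-ability type would prefer the pooling outcome.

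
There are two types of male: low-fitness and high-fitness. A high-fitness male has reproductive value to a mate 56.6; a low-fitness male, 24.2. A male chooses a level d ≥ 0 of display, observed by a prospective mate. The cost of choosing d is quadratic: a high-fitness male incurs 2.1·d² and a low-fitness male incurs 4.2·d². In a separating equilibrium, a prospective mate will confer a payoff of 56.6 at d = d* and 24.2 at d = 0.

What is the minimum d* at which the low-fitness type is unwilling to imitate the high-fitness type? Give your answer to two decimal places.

2.78

The low-fitness type at d = 0 receives 24.2; imitating at d* yields 56.6 − 4.2·d*².
Indifference: 24.2 = 56.6 − 4.2·d*², so d*² = (56.6 − 24.2) / 4.2 ≈ 7.7143.
d* = √7.7143 ≈ 2.78.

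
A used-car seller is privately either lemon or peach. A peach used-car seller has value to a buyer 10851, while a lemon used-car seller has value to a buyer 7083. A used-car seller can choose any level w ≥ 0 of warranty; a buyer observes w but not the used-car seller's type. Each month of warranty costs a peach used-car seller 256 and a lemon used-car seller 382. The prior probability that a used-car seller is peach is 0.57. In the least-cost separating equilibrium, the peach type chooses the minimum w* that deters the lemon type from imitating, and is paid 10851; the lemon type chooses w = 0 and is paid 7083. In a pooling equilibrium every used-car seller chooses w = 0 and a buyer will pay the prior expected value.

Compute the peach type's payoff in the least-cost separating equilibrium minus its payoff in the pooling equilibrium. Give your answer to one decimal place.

-904.9

Least-cost separating signal: w* solves 7083 = 10851 − 382·w*, so w* = (10851 − 7083)/382 ≈ 9.8639.
Peach type's separating payoff: 10851 − 256 × w* = 10851 − 256 × (10851 − 7083)/382 = 10851 − 964608/382 ≈ 8325.848.
Pooling payoff: 0.57 × 10851 + 0.43 × 7083 = 9230.76.
Difference: 8325.848 − 9230.76 = -904.912, i.e. -904.9 to one decimal place.
The peach type would prefer the pooling outcome.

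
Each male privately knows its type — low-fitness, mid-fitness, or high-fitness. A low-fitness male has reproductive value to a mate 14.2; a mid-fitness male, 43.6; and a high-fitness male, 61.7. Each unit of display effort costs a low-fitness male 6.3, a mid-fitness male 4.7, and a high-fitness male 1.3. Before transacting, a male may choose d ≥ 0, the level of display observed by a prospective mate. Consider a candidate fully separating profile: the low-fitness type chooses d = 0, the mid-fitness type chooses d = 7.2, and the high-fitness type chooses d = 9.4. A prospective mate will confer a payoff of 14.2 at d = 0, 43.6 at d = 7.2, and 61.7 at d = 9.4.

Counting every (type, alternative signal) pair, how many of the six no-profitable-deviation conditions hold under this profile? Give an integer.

4

Mid-fitness (own payoff 43.6 − 4.7×7.2 = 9.76): to d=0 gives 14.2 → profitable ✗; to d=9.4 gives 61.7 − 4.7×9.4 = 17.52 → profitable ✗.
Low-fitness (own payoff 14.2): to d=7.2 gives 43.6 − 6.3×7.2 = -1.76 → no gain ✓; to d=9.4 gives 61.7 − 6.3×9.4 = 2.48 → no gain ✓.
High-fitness (own payoff 61.7 − 1.3×9.4 = 49.48): to d=0 gives 14.2 → no gain ✓; to d=7.2 gives 43.6 − 1.3×7.2 = 34.24 → no gain ✓.
4 of the 6 constraints hold; not an equilibrium.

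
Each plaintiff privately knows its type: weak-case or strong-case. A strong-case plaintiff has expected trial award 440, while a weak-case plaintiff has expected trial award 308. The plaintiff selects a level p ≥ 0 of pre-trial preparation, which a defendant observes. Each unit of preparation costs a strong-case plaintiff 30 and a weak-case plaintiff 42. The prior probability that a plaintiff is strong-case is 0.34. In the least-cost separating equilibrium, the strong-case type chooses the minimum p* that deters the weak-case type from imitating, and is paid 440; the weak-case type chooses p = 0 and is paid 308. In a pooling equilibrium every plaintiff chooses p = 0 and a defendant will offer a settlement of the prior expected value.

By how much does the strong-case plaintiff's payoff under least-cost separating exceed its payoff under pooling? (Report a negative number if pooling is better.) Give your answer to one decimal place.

-7.2

Least-cost separating signal: p* solves 308 = 440 − 42·p*, so p* = (440 − 308)/42 ≈ 3.1429.
Strong-case type's separating payoff: 440 − 30 × p* = 440 − 30 × (440 − 308)/42 = 440 − 3960/42 ≈ 345.714.
Pooling payoff: 0.34 × 440 + 0.66 × 308 = 352.88.
Difference: 345.714 − 352.88 = -7.166, i.e. -7.2 to one decimal place.
The strong-case type would prefer the pooling outcome.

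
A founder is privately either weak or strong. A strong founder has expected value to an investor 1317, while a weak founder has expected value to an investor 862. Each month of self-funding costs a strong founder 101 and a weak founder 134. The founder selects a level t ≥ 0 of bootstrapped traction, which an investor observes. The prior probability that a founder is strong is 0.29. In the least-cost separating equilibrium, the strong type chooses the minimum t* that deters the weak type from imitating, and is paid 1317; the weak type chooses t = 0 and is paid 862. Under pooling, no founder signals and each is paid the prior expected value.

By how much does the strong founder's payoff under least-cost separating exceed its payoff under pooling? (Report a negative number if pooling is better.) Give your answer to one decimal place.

-19.9

Least-cost separating signal: t* solves 862 = 1317 − 134·t*, so t* = (1317 − 862)/134 ≈ 3.3955.
Strong type's separating payoff: 1317 − 101 × t* = 1317 − 101 × (1317 − 862)/134 = 1317 − 45955/134 ≈ 974.052.
Pooling payoff: 0.29 × 1317 + 0.71 × 862 = 993.95.
Difference: 974.052 − 993.95 = -19.898, i.e. -19.9 to one decimal place.
The strong type would prefer the pooling outcome.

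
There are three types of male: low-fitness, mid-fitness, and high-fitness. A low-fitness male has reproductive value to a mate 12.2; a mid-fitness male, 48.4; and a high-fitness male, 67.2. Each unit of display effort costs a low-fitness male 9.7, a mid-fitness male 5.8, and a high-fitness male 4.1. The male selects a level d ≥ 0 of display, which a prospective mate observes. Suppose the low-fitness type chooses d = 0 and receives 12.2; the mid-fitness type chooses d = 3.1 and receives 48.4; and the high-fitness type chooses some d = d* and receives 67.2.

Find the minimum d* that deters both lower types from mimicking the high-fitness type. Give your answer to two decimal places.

Mid-fitness type (on-path payoff 48.4 − 5.8×3.1 = 30.42) won't mimic when 30.42 ≥ 67.2 − 5.8·d*, i.e. d* ≥ 6.34.
Low-fitness type (on-path payoff 12.2) won't mimic when 12.2 ≥ 67.2 − 9.7·d*, i.e. d* ≥ 5.67.
Both must hold, so d* = max(5.67, 6.34) = 6.34. The mid-fitness type's constraint binds.

6.34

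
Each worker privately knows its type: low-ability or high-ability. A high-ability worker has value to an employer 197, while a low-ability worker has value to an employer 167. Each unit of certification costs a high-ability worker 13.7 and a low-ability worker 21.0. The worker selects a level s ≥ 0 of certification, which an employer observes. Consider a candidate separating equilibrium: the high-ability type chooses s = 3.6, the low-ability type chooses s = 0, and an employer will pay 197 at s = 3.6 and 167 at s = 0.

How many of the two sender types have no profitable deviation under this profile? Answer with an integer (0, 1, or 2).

High-ability type: signal → 197 − 13.7 × 3.6 = 147.68; deviate to 0 → 167. IC fails (147.68 < 167).
Low-ability type: stay at 0 → 167; mimic → 197 − 21.0 × 3.6 = 121.4. IC holds (167 ≥ 121.4).
1 of 2 constraints hold, so this profile is not an equilibrium.

1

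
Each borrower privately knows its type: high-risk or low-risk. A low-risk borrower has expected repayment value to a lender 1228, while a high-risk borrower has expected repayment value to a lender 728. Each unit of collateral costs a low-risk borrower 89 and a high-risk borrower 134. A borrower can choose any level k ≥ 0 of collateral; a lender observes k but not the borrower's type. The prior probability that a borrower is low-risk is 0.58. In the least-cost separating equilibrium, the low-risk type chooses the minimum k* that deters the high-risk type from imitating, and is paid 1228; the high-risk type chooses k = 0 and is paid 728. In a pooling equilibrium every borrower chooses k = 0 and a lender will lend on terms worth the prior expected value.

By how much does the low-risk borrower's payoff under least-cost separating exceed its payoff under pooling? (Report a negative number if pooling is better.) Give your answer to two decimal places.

Least-cost separating signal: k* solves 728 = 1228 − 134·k*, so k* = (1228 − 728)/134 ≈ 3.7313.
Low-risk type's separating payoff: 1228 − 89 × k* = 1228 − 89 × (1228 − 728)/134 = 1228 − 44500/134 ≈ 895.9104.
Pooling payoff: 0.58 × 1228 + 0.42 × 728 = 1018.
Difference: 895.9104 − 1018 = -122.0896, i.e. -122.09 to two decimal places.
The low-risk type would prefer the pooling outcome.

-122.09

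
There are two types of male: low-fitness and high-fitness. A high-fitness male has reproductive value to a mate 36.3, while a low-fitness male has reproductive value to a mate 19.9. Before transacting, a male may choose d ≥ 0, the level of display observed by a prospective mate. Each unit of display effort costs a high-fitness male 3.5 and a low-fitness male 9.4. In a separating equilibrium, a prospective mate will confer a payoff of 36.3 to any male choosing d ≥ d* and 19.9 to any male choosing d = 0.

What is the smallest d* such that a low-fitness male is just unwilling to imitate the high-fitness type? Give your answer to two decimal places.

1.74

A low-fitness male choosing d = 0 receives 19.9.
Imitating at d* instead would pay 36.3 at cost 9.4·d*, netting 36.3 − 9.4·d*.
Indifference: 19.9 = 36.3 − 9.4·d*, so d* = (36.3 − 19.9) / 9.4 ≈ 1.74.
At d* the low-fitness type's incentive constraint just binds; the high-fitness type strictly prefers d* since its per-unit cost is lower.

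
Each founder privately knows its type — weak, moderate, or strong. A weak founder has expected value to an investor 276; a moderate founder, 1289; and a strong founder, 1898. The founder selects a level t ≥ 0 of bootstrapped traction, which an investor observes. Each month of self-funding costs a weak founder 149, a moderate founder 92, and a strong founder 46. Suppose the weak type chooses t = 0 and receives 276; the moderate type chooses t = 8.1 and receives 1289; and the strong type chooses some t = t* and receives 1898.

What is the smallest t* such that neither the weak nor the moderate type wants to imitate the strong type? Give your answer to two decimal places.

14.72

Moderate type (on-path payoff 1289 − 92×8.1 = 543.8) won't mimic when 543.8 ≥ 1898 − 92·t*, i.e. t* ≥ 14.72.
Weak type (on-path payoff 276) won't mimic when 276 ≥ 1898 − 149·t*, i.e. t* ≥ 10.89.
Both must hold, so t* = max(10.89, 14.72) = 14.72. The moderate type's constraint binds.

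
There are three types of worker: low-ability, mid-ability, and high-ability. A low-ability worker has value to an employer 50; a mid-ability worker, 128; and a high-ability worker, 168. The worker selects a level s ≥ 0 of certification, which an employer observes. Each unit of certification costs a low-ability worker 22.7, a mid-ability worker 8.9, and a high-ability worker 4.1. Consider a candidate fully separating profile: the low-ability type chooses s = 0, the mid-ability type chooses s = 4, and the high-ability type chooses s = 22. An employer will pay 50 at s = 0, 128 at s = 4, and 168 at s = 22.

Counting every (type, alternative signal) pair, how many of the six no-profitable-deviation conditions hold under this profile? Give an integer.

Mid-ability (own payoff 128 − 8.9×4 = 92.4): to s=0 gives 50 → no gain ✓; to s=22 gives 168 − 8.9×22 = -27.8 → no gain ✓.
High-ability (own payoff 168 − 4.1×22 = 77.8): to s=0 gives 50 → no gain ✓; to s=4 gives 128 − 4.1×4 = 111.6 → profitable ✗.
Low-ability (own payoff 50): to s=4 gives 128 − 22.7×4 = 37.2 → no gain ✓; to s=22 gives 168 − 22.7×22 = -331.4 → no gain ✓.
5 of the 6 constraints hold; not an equilibrium.

5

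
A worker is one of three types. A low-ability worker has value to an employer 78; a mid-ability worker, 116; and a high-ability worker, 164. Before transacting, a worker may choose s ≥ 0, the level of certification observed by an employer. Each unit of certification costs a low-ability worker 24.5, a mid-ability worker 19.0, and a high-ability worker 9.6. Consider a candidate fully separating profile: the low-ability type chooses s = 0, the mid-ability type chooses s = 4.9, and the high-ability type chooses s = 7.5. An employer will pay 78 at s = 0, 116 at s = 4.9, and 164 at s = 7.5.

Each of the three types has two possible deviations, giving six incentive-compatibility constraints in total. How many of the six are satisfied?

5

High-ability (own payoff 164 − 9.6×7.5 = 92): to s=0 gives 78 → no gain ✓; to s=4.9 gives 116 − 9.6×4.9 = 68.96 → no gain ✓.
Low-ability (own payoff 78): to s=4.9 gives 116 − 24.5×4.9 = -4.05 → no gain ✓; to s=7.5 gives 164 − 24.5×7.5 = -19.75 → no gain ✓.
Mid-ability (own payoff 116 − 19.0×4.9 = 22.9): to s=0 gives 78 → profitable ✗; to s=7.5 gives 164 − 19.0×7.5 = 21.5 → no gain ✓.
5 of the 6 constraints hold; not an equilibrium.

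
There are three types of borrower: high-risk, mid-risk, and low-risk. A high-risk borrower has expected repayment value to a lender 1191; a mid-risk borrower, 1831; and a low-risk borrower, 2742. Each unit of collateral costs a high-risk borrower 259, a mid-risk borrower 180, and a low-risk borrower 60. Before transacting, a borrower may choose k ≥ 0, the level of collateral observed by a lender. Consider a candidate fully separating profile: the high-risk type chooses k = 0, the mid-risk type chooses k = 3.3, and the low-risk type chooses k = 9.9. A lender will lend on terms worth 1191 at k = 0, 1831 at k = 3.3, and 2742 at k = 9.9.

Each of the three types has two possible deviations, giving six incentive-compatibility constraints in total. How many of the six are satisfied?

High-risk (own payoff 1191): to k=3.3 gives 1831 − 259×3.3 = 976.3 → no gain ✓; to k=9.9 gives 2742 − 259×9.9 = 177.9 → no gain ✓.
Mid-risk (own payoff 1831 − 180×3.3 = 1237): to k=0 gives 1191 → no gain ✓; to k=9.9 gives 2742 − 180×9.9 = 960 → no gain ✓.
Low-risk (own payoff 2742 − 60×9.9 = 2148): to k=0 gives 1191 → no gain ✓; to k=3.3 gives 1831 − 60×3.3 = 1633 → no gain ✓.
6 of the 6 constraints hold; this profile is a separating equilibrium.

6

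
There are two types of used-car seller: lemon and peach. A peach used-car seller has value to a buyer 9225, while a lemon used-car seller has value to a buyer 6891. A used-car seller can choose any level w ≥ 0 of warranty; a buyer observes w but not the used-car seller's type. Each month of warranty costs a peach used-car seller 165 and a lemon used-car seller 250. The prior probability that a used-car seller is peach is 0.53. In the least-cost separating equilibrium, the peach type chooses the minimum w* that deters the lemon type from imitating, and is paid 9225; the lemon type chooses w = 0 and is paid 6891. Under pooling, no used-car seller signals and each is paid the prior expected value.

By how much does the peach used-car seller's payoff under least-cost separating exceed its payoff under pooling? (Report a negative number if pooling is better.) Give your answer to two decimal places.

-443.46

Least-cost separating signal: w* solves 6891 = 9225 − 250·w*, so w* = (9225 − 6891)/250 = 9.336.
Peach type's separating payoff: 9225 − 165 × w* = 9225 − 165 × (9225 − 6891)/250 = 9225 − 385110/250 = 7684.56.
Pooling payoff: 0.53 × 9225 + 0.47 × 6891 = 8128.02.
Difference: 7684.56 − 8128.02 = -443.46.
The peach type would prefer the pooling outcome.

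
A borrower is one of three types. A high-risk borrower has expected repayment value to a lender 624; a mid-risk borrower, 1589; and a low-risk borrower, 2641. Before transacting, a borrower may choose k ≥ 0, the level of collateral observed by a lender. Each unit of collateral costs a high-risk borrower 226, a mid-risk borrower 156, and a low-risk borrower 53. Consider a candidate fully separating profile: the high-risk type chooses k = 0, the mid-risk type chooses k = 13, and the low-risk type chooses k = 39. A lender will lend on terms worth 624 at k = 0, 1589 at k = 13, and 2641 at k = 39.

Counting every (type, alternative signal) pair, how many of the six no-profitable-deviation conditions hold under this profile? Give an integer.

3

Mid-risk (own payoff 1589 − 156×13 = -439): to k=0 gives 624 → profitable ✗; to k=39 gives 2641 − 156×39 = -3443 → no gain ✓.
Low-risk (own payoff 2641 − 53×39 = 574): to k=0 gives 624 → profitable ✗; to k=13 gives 1589 − 53×13 = 900 → profitable ✗.
High-risk (own payoff 624): to k=13 gives 1589 − 226×13 = -1349 → no gain ✓; to k=39 gives 2641 − 226×39 = -6173 → no gain ✓.
3 of the 6 constraints hold; not an equilibrium.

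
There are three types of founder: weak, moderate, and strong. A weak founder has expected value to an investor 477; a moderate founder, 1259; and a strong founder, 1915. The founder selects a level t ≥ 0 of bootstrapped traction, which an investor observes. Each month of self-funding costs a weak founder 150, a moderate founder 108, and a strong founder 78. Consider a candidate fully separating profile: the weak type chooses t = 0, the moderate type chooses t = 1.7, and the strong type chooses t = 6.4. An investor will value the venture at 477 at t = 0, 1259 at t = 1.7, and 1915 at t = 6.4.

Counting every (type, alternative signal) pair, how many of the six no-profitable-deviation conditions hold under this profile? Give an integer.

Strong (own payoff 1915 − 78×6.4 = 1415.8): to t=0 gives 477 → no gain ✓; to t=1.7 gives 1259 − 78×1.7 = 1126.4 → no gain ✓.
Moderate (own payoff 1259 − 108×1.7 = 1075.4): to t=0 gives 477 → no gain ✓; to t=6.4 gives 1915 − 108×6.4 = 1223.8 → profitable ✗.
Weak (own payoff 477): to t=1.7 gives 1259 − 150×1.7 = 1004 → profitable ✗; to t=6.4 gives 1915 − 150×6.4 = 955 → profitable ✗.
3 of the 6 constraints hold; not an equilibrium.

3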